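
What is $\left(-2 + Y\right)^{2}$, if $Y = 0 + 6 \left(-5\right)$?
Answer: $1024$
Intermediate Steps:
$Y = -30$ ($Y = 0 - 30 = -30$)
$\left(-2 + Y\right)^{2} = \left(-2 - 30\right)^{2} = \left(-32\right)^{2} = 1024$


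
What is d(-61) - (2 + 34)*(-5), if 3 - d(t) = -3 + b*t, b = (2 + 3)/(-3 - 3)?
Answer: 811/6 ≈ 135.17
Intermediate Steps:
b = -⅚ (b = 5/(-6) = 5*(-⅙) = -⅚ ≈ -0.83333)
d(t) = 6 + 5*t/6 (d(t) = 3 - (-3 - 5*t/6) = 3 + (3 + 5*t/6) = 6 + 5*t/6)
d(-61) - (2 + 34)*(-5) = (6 + (⅚)*(-61)) - (2 + 34)*(-5) = (6 - 305/6) - 36*(-5) = -269/6 - 1*(-180) = -269/6 + 180 = 811/6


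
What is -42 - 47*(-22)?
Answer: 992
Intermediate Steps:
-42 - 47*(-22) = -42 + 1034 = 992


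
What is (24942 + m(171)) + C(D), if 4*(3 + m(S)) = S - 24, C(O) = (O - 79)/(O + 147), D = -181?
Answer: 1698871/68 ≈ 24983.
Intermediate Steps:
C(O) = (-79 + O)/(147 + O)
m(S) = -9 + S/4 (m(S) = -3 + (S - 24)/4 = -3 + (-24 + S)/4 = -3 + (-6 + S/4) = -9 + S/4)
(24942 + m(171)) + C(D) = (24942 + (-9 + (1/4)*171)) + (-79 - 181)/(147 - 181) = (24942 + (-9 + 171/4)) - 260/(-34) = (24942 + 135/4) - 1/34*(-260) = 99903/4 + 130/17 = 1698871/68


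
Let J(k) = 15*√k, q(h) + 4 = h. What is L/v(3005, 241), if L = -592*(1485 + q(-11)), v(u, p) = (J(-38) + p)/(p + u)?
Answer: -680776568640/66631 + 42371985600*I*√38/66631 ≈ -1.0217e+7 + 3.9201e+6*I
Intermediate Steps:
q(h) = -4 + h
v(u, p) = (p + 15*I*√38)/(p + u) (v(u, p) = (15*√(-38) + p)/(p + u) = (15*(I*√38) + p)/(p + u) = (15*I*√38 + p)/(p + u) = (p + 15*I*√38)/(p + u))
L = -870240 (L = -592*(1485 + (-4 - 11)) = -592*(1485 - 15) = -592*1470 = -870240)
L/v(3005, 241) = -870240*(241 + 3005)/(241 + 15*I*√38) = -870240*3246/(241 + 15*I*√38) = -870240/(241/3246 + 5*I*√38/1082)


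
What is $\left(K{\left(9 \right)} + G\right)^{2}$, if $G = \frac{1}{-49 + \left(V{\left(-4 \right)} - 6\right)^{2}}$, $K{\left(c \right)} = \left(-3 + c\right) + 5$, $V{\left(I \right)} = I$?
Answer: $\frac{315844}{2601} \approx 121.43$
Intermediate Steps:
$K{\left(c \right)} = 2 + c$
$G = \frac{1}{51}$ ($G = \frac{1}{-49 + \left(-4 - 6\right)^{2}} = \frac{1}{-49 + \left(-10\right)^{2}} = \frac{1}{-49 + 100} = \frac{1}{51} \approx 0.019608$)
$\left(K{\left(9 \right)} + G\right)^{2} = \left(\left(2 + 9\right) + \frac{1}{51}\right)^{2} = \left(11 + \frac{1}{51}\right)^{2} = \left(\frac{562}{51}\right)^{2} = \frac{315844}{2601}$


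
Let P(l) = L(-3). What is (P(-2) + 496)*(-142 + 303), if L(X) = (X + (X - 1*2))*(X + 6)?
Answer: 75992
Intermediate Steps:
L(X) = (-2 + 2*X)*(6 + X) (L(X) = (X + (X - 2))*(6 + X) = (X + (-2 + X))*(6 + X) = (-2 + 2*X)*(6 + X))
P(l) = -24 (P(l) = -12 + 2*(-3)**2 + 10*(-3) = -12 + 2*9 - 30 = -12 + 18 - 30 = -24)
(P(-2) + 496)*(-142 + 303) = (-24 + 496)*(-142 + 303) = 472*161 = 75992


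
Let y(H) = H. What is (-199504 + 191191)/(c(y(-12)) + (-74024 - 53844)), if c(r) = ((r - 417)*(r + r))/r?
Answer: 8313/128726 ≈ 0.064579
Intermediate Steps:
c(r) = -834 + 2*r (c(r) = ((-417 + r)*(2*r))/r = (2*r*(-417 + r))/r = -834 + 2*r)
(-199504 + 191191)/(c(y(-12)) + (-74024 - 53844)) = (-199504 + 191191)/((-834 + 2*(-12)) + (-74024 - 53844)) = -8313/((-834 - 24) - 127868) = -8313/(-858 - 127868) = -8313/(-128726) = -8313*(-1/128726) = 8313/128726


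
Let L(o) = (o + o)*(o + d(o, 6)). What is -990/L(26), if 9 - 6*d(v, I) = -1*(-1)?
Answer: -1485/2132 ≈ -0.69653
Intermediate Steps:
d(v, I) = 4/3 (d(v, I) = 3/2 - (-1)*(-1)/6 = 3/2 - ⅙*1 = 3/2 - ⅙ = 4/3)
L(o) = 2*o*(4/3 + o) (L(o) = (o + o)*(o + 4/3) = (2*o)*(4/3 + o) = 2*o*(4/3 + o))
-990/L(26) = -990*3/(52*(4 + 3*26)) = -990*3/(52*(4 + 78)) = -990/((⅔)*26*82) = -990/4264/3 = -990*3/4264 = -1485/2132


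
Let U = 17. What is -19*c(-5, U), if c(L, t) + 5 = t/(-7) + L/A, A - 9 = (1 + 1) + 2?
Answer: 13509/91 ≈ 148.45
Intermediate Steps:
A = 13 (A = 9 + ((1 + 1) + 2) = 9 + (2 + 2) = 9 + 4 = 13)
c(L, t) = -5 - t/7 + L/13 (c(L, t) = -5 + (t/(-7) + L/13) = -5 + (t*(-⅐) + L*(1/13)) = -5 + (-t/7 + L/13) = -5 - t/7 + L/13)
-19*c(-5, U) = -19*(-5 - ⅐*17 + (1/13)*(-5)) = -19*(-5 - 17/7 - 5/13) = -19*(-711/91) = 13509/91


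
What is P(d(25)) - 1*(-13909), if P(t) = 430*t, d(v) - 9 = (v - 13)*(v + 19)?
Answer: 244819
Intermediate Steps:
d(v) = 9 + (-13 + v)*(19 + v) (d(v) = 9 + (v - 13)*(v + 19) = 9 + (-13 + v)*(19 + v))
P(d(25)) - 1*(-13909) = 430*(-238 + 25**2 + 6*25) - 1*(-13909) = 430*(-238 + 625 + 150) + 13909 = 430*537 + 13909 = 230910 + 13909 = 244819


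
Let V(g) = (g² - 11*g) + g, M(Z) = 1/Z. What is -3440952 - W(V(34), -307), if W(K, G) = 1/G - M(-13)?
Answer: -13732839726/3991 ≈ -3.4410e+6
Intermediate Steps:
V(g) = g² - 10*g
W(K, G) = 1/13 + 1/G (W(K, G) = 1/G - 1/(-13) = 1/G - 1*(-1/13) = 1/G + 1/13 = 1/13 + 1/G)
-3440952 - W(V(34), -307) = -3440952 - (13 - 307)/(13*(-307)) = -3440952 - (-1)*(-294)/(13*307) = -3440952 - 1*294/3991 = -3440952 - 294/3991 = -13732839726/3991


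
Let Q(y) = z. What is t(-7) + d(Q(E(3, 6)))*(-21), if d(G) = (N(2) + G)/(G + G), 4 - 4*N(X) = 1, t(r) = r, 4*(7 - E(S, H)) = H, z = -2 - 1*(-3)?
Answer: -203/8 ≈ -25.375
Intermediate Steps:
z = 1 (z = -2 + 3 = 1)
E(S, H) = 7 - H/4
N(X) = ¾ (N(X) = 1 - ¼*1 = 1 - ¼ = ¾)
Q(y) = 1
d(G) = (¾ + G)/(2*G) (d(G) = (¾ + G)/(G + G) = (¾ + G)/((2*G)) = (¾ + G)*(1/(2*G)) = (¾ + G)/(2*G))
t(-7) + d(Q(E(3, 6)))*(-21) = -7 + ((⅛)*(3 + 4*1)/1)*(-21) = -7 + ((⅛)*1*(3 + 4))*(-21) = -7 + ((⅛)*1*7)*(-21) = -7 + (7/8)*(-21) = -7 - 147/8 = -203/8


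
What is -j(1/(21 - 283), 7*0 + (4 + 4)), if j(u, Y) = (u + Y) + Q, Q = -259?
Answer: 65763/262 ≈ 251.00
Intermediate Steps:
j(u, Y) = -259 + Y + u (j(u, Y) = (u + Y) - 259 = (Y + u) - 259 = -259 + Y + u)
-j(1/(21 - 283), 7*0 + (4 + 4)) = -(-259 + (7*0 + (4 + 4)) + 1/(21 - 283)) = -(-259 + (0 + 8) + 1/(-262)) = -(-259 + 8 - 1/262) = -1*(-65763/262) = 65763/262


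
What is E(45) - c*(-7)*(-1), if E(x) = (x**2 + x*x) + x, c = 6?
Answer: 4053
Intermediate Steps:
E(x) = x + 2*x**2 (E(x) = (x**2 + x**2) + x = 2*x**2 + x = x + 2*x**2)
E(45) - c*(-7)*(-1) = 45*(1 + 2*45) - 6*(-7)*(-1) = 45*(1 + 90) - (-42)*(-1) = 45*91 - 1*42 = 4095 - 42 = 4053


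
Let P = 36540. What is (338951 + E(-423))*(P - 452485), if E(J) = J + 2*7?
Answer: -140814852190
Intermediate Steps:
E(J) = 14 + J (E(J) = J + 14 = 14 + J)
(338951 + E(-423))*(P - 452485) = (338951 + (14 - 423))*(36540 - 452485) = (338951 - 409)*(-415945) = 338542*(-415945) = -140814852190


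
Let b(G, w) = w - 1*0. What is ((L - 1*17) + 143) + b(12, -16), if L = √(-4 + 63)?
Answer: 110 + √59 ≈ 117.68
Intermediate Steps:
L = √59 ≈ 7.6811
b(G, w) = w (b(G, w) = w + 0 = w)
((L - 1*17) + 143) + b(12, -16) = ((√59 - 1*17) + 143) - 16 = ((√59 - 17) + 143) - 16 = ((-17 + √59) + 143) - 16 = (126 + √59) - 16 = 110 + √59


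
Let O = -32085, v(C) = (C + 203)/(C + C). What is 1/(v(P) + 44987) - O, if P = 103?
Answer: 148675922293/4633814 ≈ 32085.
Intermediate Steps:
v(C) = (203 + C)/(2*C) (v(C) = (203 + C)/((2*C)) = (203 + C)*(1/(2*C)) = (203 + C)/(2*C))
1/(v(P) + 44987) - O = 1/((1/2)*(203 + 103)/103 + 44987) - 1*(-32085) = 1/((1/2)*(1/103)*306 + 44987) + 32085 = 1/(153/103 + 44987) + 32085 = 1/(4633814/103) + 32085 = 103/4633814 + 32085 = 148675922293/4633814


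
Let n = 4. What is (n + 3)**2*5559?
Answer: 272391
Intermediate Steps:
(n + 3)**2*5559 = (4 + 3)**2*5559 = 7**2*5559 = 49*5559 = 272391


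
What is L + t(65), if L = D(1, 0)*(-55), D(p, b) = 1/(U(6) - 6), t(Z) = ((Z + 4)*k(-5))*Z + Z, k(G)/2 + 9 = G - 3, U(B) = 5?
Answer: -152370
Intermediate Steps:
k(G) = -24 + 2*G (k(G) = -18 + 2*(G - 3) = -18 + 2*(-3 + G) = -18 + (-6 + 2*G) = -24 + 2*G)
t(Z) = Z + Z*(-136 - 34*Z) (t(Z) = ((Z + 4)*(-24 + 2*(-5)))*Z + Z = ((4 + Z)*(-24 - 10))*Z + Z = ((4 + Z)*(-34))*Z + Z = (-136 - 34*Z)*Z + Z = Z*(-136 - 34*Z) + Z = Z + Z*(-136 - 34*Z))
D(p, b) = -1 (D(p, b) = 1/(5 - 6) = 1/(-1) = -1)
L = 55 (L = -1*(-55) = 55)
L + t(65) = 55 - 1*65*(135 + 34*65) = 55 - 1*65*(135 + 2210) = 55 - 1*65*2345 = 55 - 152425 = -152370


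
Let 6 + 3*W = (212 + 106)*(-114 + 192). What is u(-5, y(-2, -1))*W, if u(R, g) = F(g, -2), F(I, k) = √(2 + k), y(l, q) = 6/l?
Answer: 0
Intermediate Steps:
W = 8266 (W = -2 + ((212 + 106)*(-114 + 192))/3 = -2 + (318*78)/3 = -2 + (⅓)*24804 = -2 + 8268 = 8266)
u(R, g) = 0 (u(R, g) = √(2 - 2) = √0 = 0)
u(-5, y(-2, -1))*W = 0*8266 = 0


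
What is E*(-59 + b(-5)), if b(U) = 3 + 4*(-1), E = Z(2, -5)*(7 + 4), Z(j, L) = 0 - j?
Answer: 1320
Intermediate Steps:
Z(j, L) = -j
E = -22 (E = (-1*2)*(7 + 4) = -2*11 = -22)
b(U) = -1 (b(U) = 3 - 4 = -1)
E*(-59 + b(-5)) = -22*(-59 - 1) = -22*(-60) = 1320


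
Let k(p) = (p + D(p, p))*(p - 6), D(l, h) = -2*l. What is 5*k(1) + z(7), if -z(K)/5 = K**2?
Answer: -220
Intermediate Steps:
z(K) = -5*K**2
k(p) = -p*(-6 + p) (k(p) = (p - 2*p)*(p - 6) = (-p)*(-6 + p) = -p*(-6 + p))
5*k(1) + z(7) = 5*(1*(6 - 1*1)) - 5*7**2 = 5*(1*(6 - 1)) - 5*49 = 5*(1*5) - 245 = 5*5 - 245 = 25 - 245 = -220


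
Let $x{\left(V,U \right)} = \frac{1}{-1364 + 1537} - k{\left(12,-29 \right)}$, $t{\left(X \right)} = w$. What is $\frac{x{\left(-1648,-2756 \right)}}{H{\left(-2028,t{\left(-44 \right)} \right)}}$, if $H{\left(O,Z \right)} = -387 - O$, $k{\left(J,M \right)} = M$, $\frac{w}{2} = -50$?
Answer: $\frac{5018}{283893} \approx 0.017676$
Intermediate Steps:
$w = -100$ ($w = 2 \left(-50\right) = -100$)
$t{\left(X \right)} = -100$
$x{\left(V,U \right)} = \frac{5018}{173}$ ($x{\left(V,U \right)} = \frac{1}{-1364 + 1537} - -29 = \frac{1}{173} + 29 = \frac{5018}{173}$)
$\frac{x{\left(-1648,-2756 \right)}}{H{\left(-2028,t{\left(-44 \right)} \right)}} = \frac{5018}{173 \left(-387 - -2028\right)} = \frac{5018}{173 \left(-387 + 2028\right)} = \frac{5018}{173 \cdot 1641} = \frac{5018}{173} \cdot \frac{1}{1641} = \frac{5018}{283893}$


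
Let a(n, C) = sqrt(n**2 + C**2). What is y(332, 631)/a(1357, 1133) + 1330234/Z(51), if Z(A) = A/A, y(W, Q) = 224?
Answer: 1330234 + 112*sqrt(3125138)/1562569 ≈ 1.3302e+6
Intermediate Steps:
a(n, C) = sqrt(C**2 + n**2)
Z(A) = 1
y(332, 631)/a(1357, 1133) + 1330234/Z(51) = 224/(sqrt(1133**2 + 1357**2)) + 1330234/1 = 224/(sqrt(1283689 + 1841449)) + 1330234*1 = 224/(sqrt(3125138)) + 1330234 = 224*(sqrt(3125138)/3125138) + 1330234 = 112*sqrt(3125138)/1562569 + 1330234 = 1330234 + 112*sqrt(3125138)/1562569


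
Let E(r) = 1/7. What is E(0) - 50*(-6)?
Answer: 2101/7 ≈ 300.14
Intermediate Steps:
E(r) = ⅐
E(0) - 50*(-6) = ⅐ - 50*(-6) = ⅐ + 300 = 2101/7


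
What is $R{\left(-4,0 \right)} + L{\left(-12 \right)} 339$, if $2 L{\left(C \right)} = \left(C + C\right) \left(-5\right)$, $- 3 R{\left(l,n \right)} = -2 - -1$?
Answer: $\frac{61021}{3} \approx 20340.0$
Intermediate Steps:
$R{\left(l,n \right)} = \frac{1}{3}$ ($R{\left(l,n \right)} = - \frac{-2 - -1}{3} = - \frac{-2 + 1}{3} = \left(- \frac{1}{3}\right) \left(-1\right) = \frac{1}{3}$)
$L{\left(C \right)} = - 5 C$ ($L{\left(C \right)} = \frac{\left(C + C\right) \left(-5\right)}{2} = \frac{2 C \left(-5\right)}{2} = \frac{\left(-10\right) C}{2} = - 5 C$)
$R{\left(-4,0 \right)} + L{\left(-12 \right)} 339 = \frac{1}{3} + \left(-5\right) \left(-12\right) 339 = \frac{1}{3} + 60 \cdot 339 = \frac{1}{3} + 20340 = \frac{61021}{3}$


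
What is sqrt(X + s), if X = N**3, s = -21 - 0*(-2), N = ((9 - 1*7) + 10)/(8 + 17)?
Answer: I*sqrt(326397)/125 ≈ 4.5705*I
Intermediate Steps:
N = 12/25 (N = ((9 - 7) + 10)/25 = (2 + 10)*(1/25) = 12*(1/25) = 12/25 ≈ 0.48000)
s = -21 (s = -21 - 4*0 = -21 + 0 = -21)
X = 1728/15625 (X = (12/25)**3 = 1728/15625 ≈ 0.11059)
sqrt(X + s) = sqrt(1728/15625 - 21) = sqrt(-326397/15625) = I*sqrt(326397)/125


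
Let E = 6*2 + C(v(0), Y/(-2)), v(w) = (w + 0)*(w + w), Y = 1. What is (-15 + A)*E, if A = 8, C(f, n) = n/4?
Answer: -665/8 ≈ -83.125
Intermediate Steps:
v(w) = 2*w² (v(w) = w*(2*w) = 2*w²)
C(f, n) = n/4 (C(f, n) = n*(¼) = n/4)
E = 95/8 (E = 6*2 + (1/(-2))/4 = 12 + (1*(-½))/4 = 12 + (¼)*(-½) = 12 - ⅛ = 95/8 ≈ 11.875)
(-15 + A)*E = (-15 + 8)*(95/8) = -7*95/8 = -665/8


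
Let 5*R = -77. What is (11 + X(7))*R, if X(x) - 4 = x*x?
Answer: -4928/5 ≈ -985.60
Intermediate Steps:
X(x) = 4 + x² (X(x) = 4 + x*x = 4 + x²)
R = -77/5 (R = (⅕)*(-77) = -77/5 ≈ -15.400)
(11 + X(7))*R = (11 + (4 + 7²))*(-77/5) = (11 + (4 + 49))*(-77/5) = (11 + 53)*(-77/5) = 64*(-77/5) = -4928/5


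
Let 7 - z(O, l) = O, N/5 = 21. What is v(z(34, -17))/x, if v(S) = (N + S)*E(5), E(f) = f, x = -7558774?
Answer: -195/3779387 ≈ -5.1596e-5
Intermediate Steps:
N = 105 (N = 5*21 = 105)
z(O, l) = 7 - O
v(S) = 525 + 5*S (v(S) = (105 + S)*5 = 525 + 5*S)
v(z(34, -17))/x = (525 + 5*(7 - 1*34))/(-7558774) = (525 + 5*(7 - 34))*(-1/7558774) = (525 + 5*(-27))*(-1/7558774) = (525 - 135)*(-1/7558774) = 390*(-1/7558774) = -195/3779387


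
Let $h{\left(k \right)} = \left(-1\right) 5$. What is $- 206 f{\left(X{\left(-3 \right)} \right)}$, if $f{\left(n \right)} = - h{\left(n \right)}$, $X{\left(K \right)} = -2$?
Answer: $-1030$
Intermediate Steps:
$h{\left(k \right)} = -5$
$f{\left(n \right)} = 5$ ($f{\left(n \right)} = \left(-1\right) \left(-5\right) = 5$)
$- 206 f{\left(X{\left(-3 \right)} \right)} = \left(-206\right) 5 = -1030$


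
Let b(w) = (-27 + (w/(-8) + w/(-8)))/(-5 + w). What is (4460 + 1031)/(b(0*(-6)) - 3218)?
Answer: -27455/16063 ≈ -1.7092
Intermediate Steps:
b(w) = (-27 - w/4)/(-5 + w) (b(w) = (-27 + (w*(-1/8) + w*(-1/8)))/(-5 + w) = (-27 + (-w/8 - w/8))/(-5 + w) = (-27 - w/4)/(-5 + w))
(4460 + 1031)/(b(0*(-6)) - 3218) = (4460 + 1031)/((-108 - 0*(-6))/(4*(-5 + 0*(-6))) - 3218) = 5491/((-108 - 1*0)/(4*(-5 + 0)) - 3218) = 5491/((1/4)*(-108 + 0)/(-5) - 3218) = 5491/((1/4)*(-1/5)*(-108) - 3218) = 5491/(27/5 - 3218) = 5491/(-16063/5) = 5491*(-5/16063) = -27455/16063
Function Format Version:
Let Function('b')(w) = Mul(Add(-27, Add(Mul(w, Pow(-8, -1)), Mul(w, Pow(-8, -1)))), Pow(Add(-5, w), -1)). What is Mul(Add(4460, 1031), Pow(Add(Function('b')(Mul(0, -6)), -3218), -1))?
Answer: Rational(-27455, 16063) ≈ -1.7092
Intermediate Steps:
Function('b')(w) = Mul(Pow(Add(-5, w), -1), Add(-27, Mul(Rational(-1, 4), w))) (Function('b')(w) = Mul(Add(-27, Add(Mul(w, Rational(-1, 8)), Mul(w, Rational(-1, 8)))), Pow(Add(-5, w), -1)) = Mul(Add(-27, Add(Mul(Rational(-1, 8), w), Mul(Rational(-1, 8), w))), Pow(Add(-5, w), -1)) = Mul(Add(-27, Mul(Rational(-1, 4), w)), Pow(Add(-5, w), -1)) = Mul(Pow(Add(-5, w), -1), Add(-27, Mul(Rational(-1, 4), w))))
Mul(Add(4460, 1031), Pow(Add(Function('b')(Mul(0, -6)), -3218), -1)) = Mul(Add(4460, 1031), Pow(Add(Mul(Rational(1, 4), Pow(Add(-5, Mul(0, -6)), -1), Add(-108, Mul(-1, Mul(0, -6)))), -3218), -1)) = Mul(5491, Pow(Add(Mul(Rational(1, 4), Pow(Add(-5, 0), -1), Add(-108, Mul(-1, 0))), -3218), -1)) = Mul(5491, Pow(Add(Mul(Rational(1, 4), Pow(-5, -1), Add(-108, 0)), -3218), -1)) = Mul(5491, Pow(Add(Mul(Rational(1, 4), Rational(-1, 5), -108), -3218), -1)) = Mul(5491, Pow(Add(Rational(27, 5), -3218), -1)) = Mul(5491, Pow(Rational(-16063, 5), -1)) = Mul(5491, Rational(-5, 16063)) = Rational(-27455, 16063)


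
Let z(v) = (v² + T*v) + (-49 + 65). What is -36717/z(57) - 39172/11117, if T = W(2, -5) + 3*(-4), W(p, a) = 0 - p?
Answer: -504820213/27425639 ≈ -18.407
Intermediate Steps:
W(p, a) = -p
T = -14 (T = -1*2 + 3*(-4) = -2 - 12 = -14)
z(v) = 16 + v² - 14*v (z(v) = (v² - 14*v) + (-49 + 65) = (v² - 14*v) + 16 = 16 + v² - 14*v)
-36717/z(57) - 39172/11117 = -36717/(16 + 57² - 14*57) - 39172/11117 = -36717/(16 + 3249 - 798) - 39172*1/11117 = -36717/2467 - 39172/11117 = -504820213/27425639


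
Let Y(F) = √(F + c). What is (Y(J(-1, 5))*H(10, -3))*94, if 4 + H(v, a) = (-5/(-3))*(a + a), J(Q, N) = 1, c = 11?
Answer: -2632*√3 ≈ -4558.8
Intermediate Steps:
H(v, a) = -4 + 10*a/3 (H(v, a) = -4 + (-5/(-3))*(a + a) = -4 + (-5*(-⅓))*(2*a) = -4 + 5*(2*a)/3 = -4 + 10*a/3)
Y(F) = √(11 + F) (Y(F) = √(F + 11) = √(11 + F))
(Y(J(-1, 5))*H(10, -3))*94 = (√(11 + 1)*(-4 + (10/3)*(-3)))*94 = (√12*(-4 - 10))*94 = ((2*√3)*(-14))*94 = -28*√3*94 = -2632*√3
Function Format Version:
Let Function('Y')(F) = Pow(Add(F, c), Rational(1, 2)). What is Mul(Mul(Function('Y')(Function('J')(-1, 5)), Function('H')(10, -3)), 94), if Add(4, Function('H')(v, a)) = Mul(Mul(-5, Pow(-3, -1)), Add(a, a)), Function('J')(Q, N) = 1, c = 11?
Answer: Mul(-2632, Pow(3, Rational(1, 2))) ≈ -4558.8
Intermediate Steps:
Function('H')(v, a) = Add(-4, Mul(Rational(10, 3), a)) (Function('H')(v, a) = Add(-4, Mul(Mul(-5, Pow(-3, -1)), Add(a, a))) = Add(-4, Mul(Mul(-5, Rational(-1, 3)), Mul(2, a))) = Add(-4, Mul(Rational(5, 3), Mul(2, a))) = Add(-4, Mul(Rational(10, 3), a)))
Function('Y')(F) = Pow(Add(11, F), Rational(1, 2)) (Function('Y')(F) = Pow(Add(F, 11), Rational(1, 2)) = Pow(Add(11, F), Rational(1, 2)))
Mul(Mul(Function('Y')(Function('J')(-1, 5)), Function('H')(10, -3)), 94) = Mul(Mul(Pow(Add(11, 1), Rational(1, 2)), Add(-4, Mul(Rational(10, 3), -3))), 94) = Mul(Mul(Pow(12, Rational(1, 2)), Add(-4, -10)), 94) = Mul(Mul(Mul(2, Pow(3, Rational(1, 2))), -14), 94) = Mul(Mul(-28, Pow(3, Rational(1, 2))), 94) = Mul(-2632, Pow(3, Rational(1, 2)))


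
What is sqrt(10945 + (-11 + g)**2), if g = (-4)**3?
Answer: sqrt(16570) ≈ 128.72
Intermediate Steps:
g = -64
sqrt(10945 + (-11 + g)**2) = sqrt(10945 + (-11 - 64)**2) = sqrt(10945 + (-75)**2) = sqrt(10945 + 5625) = sqrt(16570)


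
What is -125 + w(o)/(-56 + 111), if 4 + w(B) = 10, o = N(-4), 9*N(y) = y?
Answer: -6869/55 ≈ -124.89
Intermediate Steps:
N(y) = y/9
o = -4/9 (o = (⅑)*(-4) = -4/9 ≈ -0.44444)
w(B) = 6 (w(B) = -4 + 10 = 6)
-125 + w(o)/(-56 + 111) = -125 + 6/(-56 + 111) = -125 + 6/55 = -6869/55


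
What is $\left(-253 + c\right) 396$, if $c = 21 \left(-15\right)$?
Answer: $-224928$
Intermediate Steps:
$c = -315$
$\left(-253 + c\right) 396 = \left(-253 - 315\right) 396 = \left(-568\right) 396 = -224928$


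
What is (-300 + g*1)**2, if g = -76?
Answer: 141376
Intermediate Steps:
(-300 + g*1)**2 = (-300 - 76*1)**2 = (-300 - 76)**2 = (-376)**2 = 141376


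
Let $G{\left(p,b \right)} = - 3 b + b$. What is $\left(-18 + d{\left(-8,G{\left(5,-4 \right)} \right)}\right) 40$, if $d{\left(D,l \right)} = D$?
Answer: $-1040$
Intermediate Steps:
$G{\left(p,b \right)} = - 2 b$
$\left(-18 + d{\left(-8,G{\left(5,-4 \right)} \right)}\right) 40 = \left(-18 - 8\right) 40 = \left(-26\right) 40 = -1040$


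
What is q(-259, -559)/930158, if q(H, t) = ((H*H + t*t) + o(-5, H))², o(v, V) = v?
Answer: 144063516249/930158 ≈ 1.5488e+5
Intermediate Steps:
q(H, t) = (-5 + H² + t²)² (q(H, t) = ((H*H + t*t) - 5)² = ((H² + t²) - 5)² = (-5 + H² + t²)²)
q(-259, -559)/930158 = (-5 + (-259)² + (-559)²)²/930158 = (-5 + 67081 + 312481)²*(1/930158) = 379557²*(1/930158) = 144063516249*(1/930158) = 144063516249/930158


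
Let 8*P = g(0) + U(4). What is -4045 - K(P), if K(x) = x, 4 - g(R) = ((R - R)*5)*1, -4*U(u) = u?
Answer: -32363/8 ≈ -4045.4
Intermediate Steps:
U(u) = -u/4
g(R) = 4 (g(R) = 4 - (R - R)*5 = 4 - 0*5 = 4 - 0 = 4 - 1*0 = 4 + 0 = 4)
P = 3/8 (P = (4 - ¼*4)/8 = (4 - 1)/8 = (⅛)*3 = 3/8 ≈ 0.37500)
-4045 - K(P) = -4045 - 1*3/8 = -4045 - 3/8 = -32363/8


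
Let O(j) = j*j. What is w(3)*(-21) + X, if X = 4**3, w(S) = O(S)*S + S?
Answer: -566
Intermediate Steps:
O(j) = j**2
w(S) = S + S**3 (w(S) = S**2*S + S = S**3 + S = S + S**3)
X = 64
w(3)*(-21) + X = (3 + 3**3)*(-21) + 64 = (3 + 27)*(-21) + 64 = 30*(-21) + 64 = -630 + 64 = -566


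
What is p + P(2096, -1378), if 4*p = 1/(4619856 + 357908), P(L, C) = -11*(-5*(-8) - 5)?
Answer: -7665756559/19911056 ≈ -385.00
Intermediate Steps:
P(L, C) = -385 (P(L, C) = -11*(40 - 5) = -11*35 = -385)
p = 1/19911056 (p = 1/(4*(4619856 + 357908)) = (1/4)/4977764 = (1/4)*(1/4977764) = 1/19911056 ≈ 5.0223e-8)
p + P(2096, -1378) = 1/19911056 - 385 = -7665756559/19911056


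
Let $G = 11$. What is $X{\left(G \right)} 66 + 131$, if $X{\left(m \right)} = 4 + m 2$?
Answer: $1847$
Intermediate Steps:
$X{\left(m \right)} = 4 + 2 m$
$X{\left(G \right)} 66 + 131 = \left(4 + 2 \cdot 11\right) 66 + 131 = \left(4 + 22\right) 66 + 131 = 26 \cdot 66 + 131 = 1716 + 131 = 1847$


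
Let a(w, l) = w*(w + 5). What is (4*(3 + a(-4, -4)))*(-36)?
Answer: 144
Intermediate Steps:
a(w, l) = w*(5 + w)
(4*(3 + a(-4, -4)))*(-36) = (4*(3 - 4*(5 - 4)))*(-36) = (4*(3 - 4*1))*(-36) = (4*(3 - 4))*(-36) = (4*(-1))*(-36) = -4*(-36) = 144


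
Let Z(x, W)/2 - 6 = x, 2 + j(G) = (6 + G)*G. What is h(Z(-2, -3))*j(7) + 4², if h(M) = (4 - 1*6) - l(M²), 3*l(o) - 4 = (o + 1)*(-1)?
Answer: 4943/3 ≈ 1647.7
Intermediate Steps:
j(G) = -2 + G*(6 + G) (j(G) = -2 + (6 + G)*G = -2 + G*(6 + G))
Z(x, W) = 12 + 2*x
l(o) = 1 - o/3 (l(o) = 4/3 + ((o + 1)*(-1))/3 = 4/3 + ((1 + o)*(-1))/3 = 4/3 + (-1 - o)/3 = 4/3 + (-⅓ - o/3) = 1 - o/3)
h(M) = -3 + M²/3 (h(M) = (4 - 1*6) - (1 - M²/3) = (4 - 6) + (-1 + M²/3) = -2 + (-1 + M²/3) = -3 + M²/3)
h(Z(-2, -3))*j(7) + 4² = (-3 + (12 + 2*(-2))²/3)*(-2 + 7² + 6*7) + 4² = (-3 + (12 - 4)²/3)*(-2 + 49 + 42) + 16 = (-3 + (⅓)*8²)*89 + 16 = (-3 + (⅓)*64)*89 + 16 = (-3 + 64/3)*89 + 16 = (55/3)*89 + 16 = 4895/3 + 16 = 4943/3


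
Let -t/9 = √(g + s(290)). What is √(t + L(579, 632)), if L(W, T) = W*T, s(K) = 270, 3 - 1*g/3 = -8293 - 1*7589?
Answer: √(365928 - 135*√213) ≈ 603.29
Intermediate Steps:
g = 47655 (g = 9 - 3*(-8293 - 1*7589) = 9 - 3*(-8293 - 7589) = 9 - 3*(-15882) = 9 + 47646 = 47655)
L(W, T) = T*W
t = -135*√213 (t = -9*√(47655 + 270) = -135*√213 ≈ -1970.3)
√(t + L(579, 632)) = √(-135*√213 + 632*579) = √(-135*√213 + 365928) = √(365928 - 135*√213)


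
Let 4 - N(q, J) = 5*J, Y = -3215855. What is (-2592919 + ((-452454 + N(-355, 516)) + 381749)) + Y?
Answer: -5882055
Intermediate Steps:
N(q, J) = 4 - 5*J
(-2592919 + ((-452454 + N(-355, 516)) + 381749)) + Y = (-2592919 + ((-452454 + (4 - 5*516)) + 381749)) - 3215855 = (-2592919 + ((-452454 + (4 - 2580)) + 381749)) - 3215855 = (-2592919 + ((-452454 - 2576) + 381749)) - 3215855 = (-2592919 + (-455030 + 381749)) - 3215855 = (-2592919 - 73281) - 3215855 = -2666200 - 3215855 = -5882055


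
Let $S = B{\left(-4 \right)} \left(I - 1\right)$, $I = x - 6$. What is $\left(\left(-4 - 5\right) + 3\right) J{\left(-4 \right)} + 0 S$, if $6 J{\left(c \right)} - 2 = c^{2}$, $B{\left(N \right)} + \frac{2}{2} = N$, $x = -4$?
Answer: $-18$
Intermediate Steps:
$B{\left(N \right)} = -1 + N$
$I = -10$ ($I = -4 - 6 = -10$)
$S = 55$ ($S = \left(-1 - 4\right) \left(-10 - 1\right) = \left(-5\right) \left(-11\right) = 55$)
$J{\left(c \right)} = \frac{1}{3} + \frac{c^{2}}{6}$
$\left(\left(-4 - 5\right) + 3\right) J{\left(-4 \right)} + 0 S = \left(\left(-4 - 5\right) + 3\right) \left(\frac{1}{3} + \frac{\left(-4\right)^{2}}{6}\right) + 0 \cdot 55 = \left(\left(-4 - 5\right) + 3\right) \left(\frac{1}{3} + \frac{1}{6} \cdot 16\right) + 0 = \left(-9 + 3\right) \left(\frac{1}{3} + \frac{8}{3}\right) + 0 = \left(-6\right) 3 + 0 = -18 + 0 = -18$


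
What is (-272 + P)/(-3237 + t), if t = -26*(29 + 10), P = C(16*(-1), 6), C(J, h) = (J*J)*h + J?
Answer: -32/109 ≈ -0.29358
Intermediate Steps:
C(J, h) = J + h*J² (C(J, h) = J²*h + J = h*J² + J = J + h*J²)
P = 1520 (P = (16*(-1))*(1 + (16*(-1))*6) = -16*(1 - 16*6) = -16*(1 - 96) = -16*(-95) = 1520)
t = -1014 (t = -26*39 = -1014)
(-272 + P)/(-3237 + t) = (-272 + 1520)/(-3237 - 1014) = 1248/(-4251) = 1248*(-1/4251) = -32/109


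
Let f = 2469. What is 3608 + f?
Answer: 6077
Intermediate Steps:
3608 + f = 3608 + 2469 = 6077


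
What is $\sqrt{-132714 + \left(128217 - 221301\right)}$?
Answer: $i \sqrt{225798} \approx 475.18 i$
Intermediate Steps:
$\sqrt{-132714 + \left(128217 - 221301\right)} = \sqrt{-132714 - 93084} = \sqrt{-225798} = i \sqrt{225798}$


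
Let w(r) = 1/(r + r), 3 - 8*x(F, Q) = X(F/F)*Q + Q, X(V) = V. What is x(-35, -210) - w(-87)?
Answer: 36805/696 ≈ 52.881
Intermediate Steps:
x(F, Q) = 3/8 - Q/4 (x(F, Q) = 3/8 - ((F/F)*Q + Q)/8 = 3/8 - (1*Q + Q)/8 = 3/8 - (Q + Q)/8 = 3/8 - Q/4)
w(r) = 1/(2*r)
x(-35, -210) - w(-87) = (3/8 - 1/4*(-210)) - 1/(2*(-87)) = (3/8 + 105/2) - (-1)/(2*87) = 423/8 - 1*(-1/174) = 423/8 + 1/174 = 36805/696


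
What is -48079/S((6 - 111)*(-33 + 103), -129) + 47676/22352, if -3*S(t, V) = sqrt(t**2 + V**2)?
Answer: 11919/5588 + 48079*sqrt(6004349)/6004349 ≈ 21.754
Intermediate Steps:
S(t, V) = -sqrt(V**2 + t**2)/3 (S(t, V) = -sqrt(t**2 + V**2)/3 = -sqrt(V**2 + t**2)/3)
-48079/S((6 - 111)*(-33 + 103), -129) + 47676/22352 = -48079*(-3/sqrt((-129)**2 + ((6 - 111)*(-33 + 103))**2)) + 47676/22352 = -48079*(-3/sqrt(16641 + (-105*70)**2)) + 47676*(1/22352) = -48079*(-3/sqrt(16641 + (-7350)**2)) + 11919/5588 = -48079*(-3/sqrt(16641 + 54022500)) + 11919/5588 = -48079*(-sqrt(6004349)/6004349) + 11919/5588 = -(-48079)*sqrt(6004349)/6004349 + 11919/5588 = 48079*sqrt(6004349)/6004349 + 11919/5588 = 11919/5588 + 48079*sqrt(6004349)/6004349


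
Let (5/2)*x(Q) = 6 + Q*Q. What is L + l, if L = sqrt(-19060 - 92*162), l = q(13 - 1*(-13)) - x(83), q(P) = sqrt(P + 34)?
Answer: -2758 + 2*sqrt(15) + 2*I*sqrt(8491) ≈ -2750.3 + 184.29*I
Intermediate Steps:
x(Q) = 12/5 + 2*Q**2/5 (x(Q) = 2*(6 + Q*Q)/5 = 2*(6 + Q**2)/5 = 12/5 + 2*Q**2/5)
q(P) = sqrt(34 + P)
l = -2758 + 2*sqrt(15) (l = sqrt(34 + (13 - 1*(-13))) - (12/5 + (2/5)*83**2) = sqrt(34 + (13 + 13)) - (12/5 + (2/5)*6889) = sqrt(34 + 26) - (12/5 + 13778/5) = sqrt(60) - 1*2758 = 2*sqrt(15) - 2758 = -2758 + 2*sqrt(15) ≈ -2750.3)
L = 2*I*sqrt(8491) (L = sqrt(-19060 - 14904) = sqrt(-33964) = 2*I*sqrt(8491) ≈ 184.29*I)
L + l = 2*I*sqrt(8491) + (-2758 + 2*sqrt(15)) = -2758 + 2*sqrt(15) + 2*I*sqrt(8491)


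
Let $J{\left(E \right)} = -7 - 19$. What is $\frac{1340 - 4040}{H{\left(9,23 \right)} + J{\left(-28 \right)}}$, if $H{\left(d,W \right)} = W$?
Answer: $900$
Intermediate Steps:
$J{\left(E \right)} = -26$ ($J{\left(E \right)} = -7 - 19 = -26$)
$\frac{1340 - 4040}{H{\left(9,23 \right)} + J{\left(-28 \right)}} = \frac{1340 - 4040}{23 - 26} = - \frac{2700}{-3} = \left(-2700\right) \left(- \frac{1}{3}\right) = 900$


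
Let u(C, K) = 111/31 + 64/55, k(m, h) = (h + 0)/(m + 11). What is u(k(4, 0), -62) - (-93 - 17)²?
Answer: -20622411/1705 ≈ -12095.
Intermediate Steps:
k(m, h) = h/(11 + m)
u(C, K) = 8089/1705 (u(C, K) = 111*(1/31) + 64*(1/55) = 111/31 + 64/55 = 8089/1705)
u(k(4, 0), -62) - (-93 - 17)² = 8089/1705 - (-93 - 17)² = 8089/1705 - 1*(-110)² = 8089/1705 - 1*12100 = 8089/1705 - 12100 = -20622411/1705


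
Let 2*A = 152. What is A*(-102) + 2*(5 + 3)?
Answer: -7736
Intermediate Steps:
A = 76 (A = (1/2)*152 = 76)
A*(-102) + 2*(5 + 3) = 76*(-102) + 2*(5 + 3) = -7752 + 2*8 = -7752 + 16 = -7736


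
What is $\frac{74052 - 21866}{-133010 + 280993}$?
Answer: $\frac{52186}{147983} \approx 0.35265$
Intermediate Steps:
$\frac{74052 - 21866}{-133010 + 280993} = \frac{52186}{147983}$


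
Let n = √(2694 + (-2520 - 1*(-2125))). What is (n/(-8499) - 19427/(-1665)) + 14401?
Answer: 23997092/1665 - 11*√19/8499 ≈ 14413.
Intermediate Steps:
n = 11*√19 (n = √(2694 + (-2520 + 2125)) = √(2694 - 395) = √2299 = 11*√19 ≈ 47.948)
(n/(-8499) - 19427/(-1665)) + 14401 = ((11*√19)/(-8499) - 19427/(-1665)) + 14401 = ((11*√19)*(-1/8499) - 19427*(-1/1665)) + 14401 = (-11*√19/8499 + 19427/1665) + 14401 = (19427/1665 - 11*√19/8499) + 14401 = 23997092/1665 - 11*√19/8499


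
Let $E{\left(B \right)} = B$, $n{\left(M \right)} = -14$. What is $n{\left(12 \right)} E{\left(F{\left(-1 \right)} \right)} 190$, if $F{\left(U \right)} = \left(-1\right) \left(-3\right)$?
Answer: $-7980$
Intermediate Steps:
$F{\left(U \right)} = 3$
$n{\left(12 \right)} E{\left(F{\left(-1 \right)} \right)} 190 = \left(-14\right) 3 \cdot 190 = \left(-42\right) 190 = -7980$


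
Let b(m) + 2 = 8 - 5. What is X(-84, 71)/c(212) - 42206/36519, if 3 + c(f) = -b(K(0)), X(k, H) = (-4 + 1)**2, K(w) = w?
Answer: -10585/3108 ≈ -3.4057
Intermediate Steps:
X(k, H) = 9 (X(k, H) = (-3)**2 = 9)
b(m) = 1 (b(m) = -2 + (8 - 5) = -2 + 3 = 1)
c(f) = -4 (c(f) = -3 - 1*1 = -3 - 1 = -4)
X(-84, 71)/c(212) - 42206/36519 = 9/(-4) - 42206/36519 = 9*(-1/4) - 42206*1/36519 = -9/4 - 898/777 = -10585/3108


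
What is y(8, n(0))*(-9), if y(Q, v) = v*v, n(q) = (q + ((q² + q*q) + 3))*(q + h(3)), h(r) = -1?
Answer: -81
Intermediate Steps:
n(q) = (-1 + q)*(3 + q + 2*q²) (n(q) = (q + ((q² + q*q) + 3))*(q - 1) = (q + ((q² + q²) + 3))*(-1 + q) = (q + (2*q² + 3))*(-1 + q) = (q + (3 + 2*q²))*(-1 + q) = (3 + q + 2*q²)*(-1 + q) = (-1 + q)*(3 + q + 2*q²))
y(Q, v) = v²
y(8, n(0))*(-9) = (-3 - 1*0² + 2*0 + 2*0³)²*(-9) = (-3 - 1*0 + 0 + 2*0)²*(-9) = (-3 + 0 + 0 + 0)²*(-9) = (-3)²*(-9) = 9*(-9) = -81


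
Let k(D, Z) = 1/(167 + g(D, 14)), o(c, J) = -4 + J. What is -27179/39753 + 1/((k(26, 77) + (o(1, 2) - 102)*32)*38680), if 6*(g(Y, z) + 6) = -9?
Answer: -1116074348344807/1632411165445200 ≈ -0.68370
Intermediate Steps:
g(Y, z) = -15/2 (g(Y, z) = -6 + (1/6)*(-9) = -6 - 3/2 = -15/2)
k(D, Z) = 2/319 (k(D, Z) = 1/(167 - 15/2) = 1/(319/2) = 2/319)
-27179/39753 + 1/((k(26, 77) + (o(1, 2) - 102)*32)*38680) = -27179/39753 + 1/((2/319 + ((-4 + 2) - 102)*32)*38680) = -27179*1/39753 + (1/38680)/(2/319 + (-2 - 102)*32) = -27179/39753 + (1/38680)/(2/319 - 104*32) = -27179/39753 + (1/38680)/(2/319 - 3328) = -27179/39753 + (1/38680)/(-1061630/319) = -27179/39753 - 319/1061630*1/38680 = -27179/39753 - 319/41063848400 = -1116074348344807/1632411165445200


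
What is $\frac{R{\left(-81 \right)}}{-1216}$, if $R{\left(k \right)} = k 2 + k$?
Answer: $\frac{243}{1216} \approx 0.19984$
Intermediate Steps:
$R{\left(k \right)} = 3 k$ ($R{\left(k \right)} = 2 k + k = 3 k$)
$\frac{R{\left(-81 \right)}}{-1216} = \frac{3 \left(-81\right)}{-1216} = \left(-243\right) \left(- \frac{1}{1216}\right) = \frac{243}{1216}$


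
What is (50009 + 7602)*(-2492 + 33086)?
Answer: 1762550934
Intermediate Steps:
(50009 + 7602)*(-2492 + 33086) = 57611*30594 = 1762550934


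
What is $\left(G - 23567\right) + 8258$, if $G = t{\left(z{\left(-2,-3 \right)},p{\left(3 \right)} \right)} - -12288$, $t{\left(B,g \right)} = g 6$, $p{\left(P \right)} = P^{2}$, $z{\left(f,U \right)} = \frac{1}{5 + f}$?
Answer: $-2967$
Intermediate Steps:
$t{\left(B,g \right)} = 6 g$
$G = 12342$ ($G = 6 \cdot 3^{2} - -12288 = 6 \cdot 9 + 12288 = 54 + 12288 = 12342$)
$\left(G - 23567\right) + 8258 = \left(12342 - 23567\right) + 8258 = -11225 + 8258 = -2967$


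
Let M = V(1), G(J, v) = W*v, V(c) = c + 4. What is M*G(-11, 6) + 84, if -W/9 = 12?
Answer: -3156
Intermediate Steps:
V(c) = 4 + c
W = -108 (W = -9*12 = -108)
G(J, v) = -108*v
M = 5 (M = 4 + 1 = 5)
M*G(-11, 6) + 84 = 5*(-108*6) + 84 = 5*(-648) + 84 = -3240 + 84 = -3156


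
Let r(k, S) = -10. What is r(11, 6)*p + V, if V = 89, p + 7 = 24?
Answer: -81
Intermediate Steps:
p = 17 (p = -7 + 24 = 17)
r(11, 6)*p + V = -10*17 + 89 = -170 + 89 = -81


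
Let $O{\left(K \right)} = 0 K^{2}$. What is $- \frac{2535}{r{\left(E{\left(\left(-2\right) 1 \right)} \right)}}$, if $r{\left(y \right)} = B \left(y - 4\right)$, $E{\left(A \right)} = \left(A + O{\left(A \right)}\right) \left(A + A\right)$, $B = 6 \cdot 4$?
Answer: $- \frac{845}{32} \approx -26.406$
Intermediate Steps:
$O{\left(K \right)} = 0$
$B = 24$
$E{\left(A \right)} = 2 A^{2}$ ($E{\left(A \right)} = \left(A + 0\right) \left(A + A\right) = A 2 A = 2 A^{2}$)
$r{\left(y \right)} = -96 + 24 y$ ($r{\left(y \right)} = 24 \left(y - 4\right) = 24 \left(-4 + y\right) = -96 + 24 y$)
$- \frac{2535}{r{\left(E{\left(\left(-2\right) 1 \right)} \right)}} = - \frac{2535}{-96 + 24 \cdot 2 \left(\left(-2\right) 1\right)^{2}} = - \frac{2535}{-96 + 24 \cdot 2 \left(-2\right)^{2}} = - \frac{2535}{-96 + 24 \cdot 2 \cdot 4} = - \frac{2535}{-96 + 24 \cdot 8} = - \frac{2535}{-96 + 192} = - \frac{2535}{96} = \left(-2535\right) \frac{1}{96} = - \frac{845}{32}$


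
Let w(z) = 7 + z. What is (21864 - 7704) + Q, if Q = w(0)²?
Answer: 14209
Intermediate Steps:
Q = 49 (Q = (7 + 0)² = 7² = 49)
(21864 - 7704) + Q = (21864 - 7704) + 49 = 14160 + 49 = 14209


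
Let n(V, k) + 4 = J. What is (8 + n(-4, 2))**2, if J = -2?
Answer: 4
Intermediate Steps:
n(V, k) = -6 (n(V, k) = -4 - 2 = -6)
(8 + n(-4, 2))**2 = (8 - 6)**2 = 2**2 = 4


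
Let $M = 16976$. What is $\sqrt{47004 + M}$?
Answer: $2 \sqrt{15995} \approx 252.94$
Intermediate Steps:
$\sqrt{47004 + M} = \sqrt{47004 + 16976} = \sqrt{63980} = 2 \sqrt{15995}$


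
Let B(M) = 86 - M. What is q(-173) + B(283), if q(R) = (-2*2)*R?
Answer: 495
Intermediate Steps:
q(R) = -4*R
q(-173) + B(283) = -4*(-173) + (86 - 1*283) = 692 + (86 - 283) = 692 - 197 = 495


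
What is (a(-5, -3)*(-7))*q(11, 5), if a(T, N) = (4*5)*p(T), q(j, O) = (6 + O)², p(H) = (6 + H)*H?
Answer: 84700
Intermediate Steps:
p(H) = H*(6 + H)
a(T, N) = 20*T*(6 + T) (a(T, N) = (4*5)*(T*(6 + T)) = 20*(T*(6 + T)) = 20*T*(6 + T))
(a(-5, -3)*(-7))*q(11, 5) = ((20*(-5)*(6 - 5))*(-7))*(6 + 5)² = ((20*(-5)*1)*(-7))*11² = -100*(-7)*121 = 700*121 = 84700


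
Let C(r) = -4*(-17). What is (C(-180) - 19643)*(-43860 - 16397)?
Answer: 1179530775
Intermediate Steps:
C(r) = 68
(C(-180) - 19643)*(-43860 - 16397) = (68 - 19643)*(-43860 - 16397) = -19575*(-60257) = 1179530775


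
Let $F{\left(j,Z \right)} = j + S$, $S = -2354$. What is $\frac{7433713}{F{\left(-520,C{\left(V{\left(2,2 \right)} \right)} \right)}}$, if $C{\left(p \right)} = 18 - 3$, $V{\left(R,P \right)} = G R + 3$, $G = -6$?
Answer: $- \frac{7433713}{2874} \approx -2586.5$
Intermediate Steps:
$V{\left(R,P \right)} = 3 - 6 R$ ($V{\left(R,P \right)} = - 6 R + 3 = 3 - 6 R$)
$C{\left(p \right)} = 15$ ($C{\left(p \right)} = 18 - 3 = 15$)
$F{\left(j,Z \right)} = -2354 + j$ ($F{\left(j,Z \right)} = j - 2354 = -2354 + j$)
$\frac{7433713}{F{\left(-520,C{\left(V{\left(2,2 \right)} \right)} \right)}} = \frac{7433713}{-2354 - 520} = \frac{7433713}{-2874} = 7433713 \left(- \frac{1}{2874}\right) = - \frac{7433713}{2874}$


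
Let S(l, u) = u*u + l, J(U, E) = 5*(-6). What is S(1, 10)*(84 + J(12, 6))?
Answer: 5454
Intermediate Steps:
J(U, E) = -30
S(l, u) = l + u² (S(l, u) = u² + l = l + u²)
S(1, 10)*(84 + J(12, 6)) = (1 + 10²)*(84 - 30) = (1 + 100)*54 = 101*54 = 5454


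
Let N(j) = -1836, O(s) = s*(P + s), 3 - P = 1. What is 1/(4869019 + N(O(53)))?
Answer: 1/4867183 ≈ 2.0546e-7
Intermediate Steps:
P = 2 (P = 3 - 1*1 = 3 - 1 = 2)
O(s) = s*(2 + s)
1/(4869019 + N(O(53))) = 1/(4869019 - 1836) = 1/4867183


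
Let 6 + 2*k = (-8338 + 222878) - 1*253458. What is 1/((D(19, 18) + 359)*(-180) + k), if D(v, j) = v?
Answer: -1/87502 ≈ -1.1428e-5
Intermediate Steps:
k = -19462 (k = -3 + ((-8338 + 222878) - 1*253458)/2 = -3 + (214540 - 253458)/2 = -3 + (½)*(-38918) = -3 - 19459 = -19462)
1/((D(19, 18) + 359)*(-180) + k) = 1/((19 + 359)*(-180) - 19462) = 1/(378*(-180) - 19462) = 1/(-68040 - 19462) = 1/(-87502) = -1/87502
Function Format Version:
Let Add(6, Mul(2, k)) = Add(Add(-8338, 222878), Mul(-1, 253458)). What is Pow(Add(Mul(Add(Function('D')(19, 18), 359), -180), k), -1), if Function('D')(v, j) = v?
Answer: Rational(-1, 87502) ≈ -1.1428e-5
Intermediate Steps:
k = -19462 (k = Add(-3, Mul(Rational(1, 2), Add(Add(-8338, 222878), Mul(-1, 253458)))) = Add(-3, Mul(Rational(1, 2), Add(214540, -253458))) = Add(-3, Mul(Rational(1, 2), -38918)) = Add(-3, -19459) = -19462)
Pow(Add(Mul(Add(Function('D')(19, 18), 359), -180), k), -1) = Pow(Add(Mul(Add(19, 359), -180), -19462), -1) = Pow(Add(Mul(378, -180), -19462), -1) = Pow(Add(-68040, -19462), -1) = Pow(-87502, -1) = Rational(-1, 87502)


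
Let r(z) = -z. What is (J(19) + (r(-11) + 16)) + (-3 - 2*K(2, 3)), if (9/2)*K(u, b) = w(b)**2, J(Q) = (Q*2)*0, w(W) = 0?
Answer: 24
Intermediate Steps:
J(Q) = 0 (J(Q) = (2*Q)*0 = 0)
K(u, b) = 0 (K(u, b) = (2/9)*0**2 = (2/9)*0 = 0)
(J(19) + (r(-11) + 16)) + (-3 - 2*K(2, 3)) = (0 + (-1*(-11) + 16)) + (-3 - 2*0) = (0 + (11 + 16)) + (-3 + 0) = (0 + 27) - 3 = 27 - 3 = 24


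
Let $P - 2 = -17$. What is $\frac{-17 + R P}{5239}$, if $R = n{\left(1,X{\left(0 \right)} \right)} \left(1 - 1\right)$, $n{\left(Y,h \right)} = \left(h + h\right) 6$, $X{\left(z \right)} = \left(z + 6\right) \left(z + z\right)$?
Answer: $- \frac{17}{5239} \approx -0.0032449$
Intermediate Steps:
$X{\left(z \right)} = 2 z \left(6 + z\right)$ ($X{\left(z \right)} = \left(6 + z\right) 2 z = 2 z \left(6 + z\right)$)
$n{\left(Y,h \right)} = 12 h$ ($n{\left(Y,h \right)} = 2 h 6 = 12 h$)
$R = 0$ ($R = 12 \cdot 2 \cdot 0 \left(6 + 0\right) \left(1 - 1\right) = 12 \cdot 2 \cdot 0 \cdot 6 \cdot 0 = 12 \cdot 0 \cdot 0 = 0 \cdot 0 = 0$)
$P = -15$ ($P = 2 - 17 = -15$)
$\frac{-17 + R P}{5239} = \frac{-17 + 0 \left(-15\right)}{5239} = \left(-17 + 0\right) \frac{1}{5239} = \left(-17\right) \frac{1}{5239} = - \frac{17}{5239}$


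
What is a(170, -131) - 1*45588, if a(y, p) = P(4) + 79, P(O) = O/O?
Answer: -45508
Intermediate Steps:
P(O) = 1
a(y, p) = 80 (a(y, p) = 1 + 79 = 80)
a(170, -131) - 1*45588 = 80 - 1*45588 = 80 - 45588 = -45508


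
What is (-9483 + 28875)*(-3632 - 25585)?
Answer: -566576064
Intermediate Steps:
(-9483 + 28875)*(-3632 - 25585) = 19392*(-29217) = -566576064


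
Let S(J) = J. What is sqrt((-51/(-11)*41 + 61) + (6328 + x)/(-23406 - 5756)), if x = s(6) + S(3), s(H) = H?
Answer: sqrt(25815167866334)/320782 ≈ 15.839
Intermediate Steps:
x = 9 (x = 6 + 3 = 9)
sqrt((-51/(-11)*41 + 61) + (6328 + x)/(-23406 - 5756)) = sqrt((-51/(-11)*41 + 61) + (6328 + 9)/(-23406 - 5756)) = sqrt((-51*(-1/11)*41 + 61) + 6337/(-29162)) = sqrt(((51/11)*41 + 61) + 6337*(-1/29162)) = sqrt((2091/11 + 61) - 6337/29162) = sqrt(2762/11 - 6337/29162) = sqrt(80475737/320782) = sqrt(25815167866334)/320782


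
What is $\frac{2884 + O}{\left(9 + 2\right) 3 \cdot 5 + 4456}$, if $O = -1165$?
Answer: $\frac{1719}{4621} \approx 0.372$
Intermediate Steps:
$\frac{2884 + O}{\left(9 + 2\right) 3 \cdot 5 + 4456} = \frac{2884 - 1165}{\left(9 + 2\right) 3 \cdot 5 + 4456} = \frac{1719}{11 \cdot 3 \cdot 5 + 4456} = \frac{1719}{33 \cdot 5 + 4456} = \frac{1719}{165 + 4456} = \frac{1719}{4621}$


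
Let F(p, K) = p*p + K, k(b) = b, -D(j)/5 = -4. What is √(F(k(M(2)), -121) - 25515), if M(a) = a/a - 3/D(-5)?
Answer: I*√10254111/20 ≈ 160.11*I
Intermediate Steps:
D(j) = 20 (D(j) = -5*(-4) = 20)
M(a) = 17/20 (M(a) = a/a - 3/20 = 1 - 3*1/20 = 1 - 3/20 = 17/20)
F(p, K) = K + p² (F(p, K) = p² + K = K + p²)
√(F(k(M(2)), -121) - 25515) = √((-121 + (17/20)²) - 25515) = √((-121 + 289/400) - 25515) = √(-48111/400 - 25515) = √(-10254111/400) = I*√10254111/20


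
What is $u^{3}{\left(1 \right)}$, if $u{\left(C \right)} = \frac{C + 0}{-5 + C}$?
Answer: $- \frac{1}{64} \approx -0.015625$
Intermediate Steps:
$u{\left(C \right)} = \frac{C}{-5 + C}$
$u^{3}{\left(1 \right)} = \left(1 \frac{1}{-5 + 1}\right)^{3} = \left(1 \frac{1}{-4}\right)^{3} = \left(1 \left(- \frac{1}{4}\right)\right)^{3} = \left(- \frac{1}{4}\right)^{3} = - \frac{1}{64}$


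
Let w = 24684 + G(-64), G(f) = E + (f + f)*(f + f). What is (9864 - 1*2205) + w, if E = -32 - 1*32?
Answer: 48663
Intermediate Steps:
E = -64 (E = -32 - 32 = -64)
G(f) = -64 + 4*f² (G(f) = -64 + (f + f)*(f + f) = -64 + (2*f)*(2*f) = -64 + 4*f²)
w = 41004 (w = 24684 + (-64 + 4*(-64)²) = 24684 + (-64 + 4*4096) = 24684 + (-64 + 16384) = 24684 + 16320 = 41004)
(9864 - 1*2205) + w = (9864 - 1*2205) + 41004 = (9864 - 2205) + 41004 = 7659 + 41004 = 48663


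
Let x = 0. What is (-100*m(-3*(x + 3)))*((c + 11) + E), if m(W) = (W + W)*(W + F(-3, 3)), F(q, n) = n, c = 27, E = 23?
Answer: -658800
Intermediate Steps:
m(W) = 2*W*(3 + W) (m(W) = (W + W)*(W + 3) = (2*W)*(3 + W) = 2*W*(3 + W))
(-100*m(-3*(x + 3)))*((c + 11) + E) = (-200*(-3*(0 + 3))*(3 - 3*(0 + 3)))*((27 + 11) + 23) = (-200*(-3*3)*(3 - 3*3))*(38 + 23) = -200*(-9)*(3 - 9)*61 = -200*(-9)*(-6)*61 = -100*108*61 = -10800*61 = -658800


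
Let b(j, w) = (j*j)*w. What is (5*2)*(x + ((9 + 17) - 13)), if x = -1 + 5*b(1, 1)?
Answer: 170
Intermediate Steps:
b(j, w) = w*j² (b(j, w) = j²*w = w*j²)
x = 4 (x = -1 + 5*(1*1²) = -1 + 5*(1*1) = -1 + 5*1 = -1 + 5 = 4)
(5*2)*(x + ((9 + 17) - 13)) = (5*2)*(4 + ((9 + 17) - 13)) = 10*(4 + (26 - 13)) = 10*(4 + 13) = 10*17 = 170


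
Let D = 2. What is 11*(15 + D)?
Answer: 187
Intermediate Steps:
11*(15 + D) = 11*(15 + 2) = 11*17 = 187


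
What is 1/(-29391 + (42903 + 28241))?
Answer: 1/41753 ≈ 2.3950e-5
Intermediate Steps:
1/(-29391 + (42903 + 28241)) = 1/(-29391 + 71144) = 1/41753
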